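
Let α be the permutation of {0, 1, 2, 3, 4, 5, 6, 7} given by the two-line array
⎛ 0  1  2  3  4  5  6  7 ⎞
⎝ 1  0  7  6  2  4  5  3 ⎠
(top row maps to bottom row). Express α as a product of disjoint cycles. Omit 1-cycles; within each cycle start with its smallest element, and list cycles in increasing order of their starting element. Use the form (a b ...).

(0 1)(2 7 3 6 5 4)

From 0: 0 → 1 → 0, closing the cycle (0 1).
Repeating from the next unused element and collecting all non-trivial cycles gives (0 1)(2 7 3 6 5 4).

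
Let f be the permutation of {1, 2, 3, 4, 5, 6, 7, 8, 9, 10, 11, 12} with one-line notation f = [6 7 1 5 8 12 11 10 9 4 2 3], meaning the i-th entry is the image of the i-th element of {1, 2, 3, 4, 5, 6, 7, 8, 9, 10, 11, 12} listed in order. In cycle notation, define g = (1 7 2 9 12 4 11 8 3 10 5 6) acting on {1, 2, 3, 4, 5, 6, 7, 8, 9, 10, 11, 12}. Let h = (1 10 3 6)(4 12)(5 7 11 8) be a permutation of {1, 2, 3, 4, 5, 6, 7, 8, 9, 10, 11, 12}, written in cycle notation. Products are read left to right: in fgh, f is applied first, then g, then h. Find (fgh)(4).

(fgh)(4) = h(g(f(4))). f(4) = 5, then g(5) = 6, then h(6) = 1, so the result is 1.

1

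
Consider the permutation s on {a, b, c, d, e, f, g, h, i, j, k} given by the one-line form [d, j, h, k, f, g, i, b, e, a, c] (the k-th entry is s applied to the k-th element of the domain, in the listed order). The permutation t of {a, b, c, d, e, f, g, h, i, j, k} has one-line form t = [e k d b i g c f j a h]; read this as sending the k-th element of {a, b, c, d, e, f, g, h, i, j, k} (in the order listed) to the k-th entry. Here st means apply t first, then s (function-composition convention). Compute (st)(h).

t(h) = f, then s(f) = g; composing gives (st)(h) = g.

g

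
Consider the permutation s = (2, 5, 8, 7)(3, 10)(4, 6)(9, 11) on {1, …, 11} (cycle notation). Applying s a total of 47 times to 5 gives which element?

5 lies in the 4-cycle (2, 5, 8, 7).
Powers repeat with period 4 on this cycle, and 47 mod 4 = 3, so s^47(5) = s^3(5).
Advancing 3 steps from 5: 5 → 8 → 7 → 2.

2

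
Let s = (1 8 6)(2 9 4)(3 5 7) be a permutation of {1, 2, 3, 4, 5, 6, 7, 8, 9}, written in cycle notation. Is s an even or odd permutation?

even

The cycle lengths are 3, 3, 3.
A cycle of length ℓ contributes ℓ−1 transpositions, so s is a product of 2 + 2 + 2 = 6 transpositions — even.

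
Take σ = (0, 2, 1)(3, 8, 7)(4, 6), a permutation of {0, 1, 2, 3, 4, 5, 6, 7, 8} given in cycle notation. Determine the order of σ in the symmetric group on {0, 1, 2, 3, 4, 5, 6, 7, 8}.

The disjoint cycles have lengths 3, 3, 2, 1.
The order is lcm(3, 3, 2) = 6.

6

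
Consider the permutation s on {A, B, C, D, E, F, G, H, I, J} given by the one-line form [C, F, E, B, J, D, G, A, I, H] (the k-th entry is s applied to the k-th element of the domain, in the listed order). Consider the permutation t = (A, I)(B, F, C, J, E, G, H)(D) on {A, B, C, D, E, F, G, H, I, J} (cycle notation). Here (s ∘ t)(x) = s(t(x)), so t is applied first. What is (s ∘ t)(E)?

First apply t: t(E) = G, then s(G) = G. Thus (s ∘ t)(E) = G.

G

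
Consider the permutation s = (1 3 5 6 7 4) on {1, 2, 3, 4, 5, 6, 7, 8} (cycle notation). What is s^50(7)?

7 lies in the 6-cycle (1 3 5 6 7 4).
On a 6-cycle, s^6 is the identity, so s^50 = s^2 there (50 ≡ 2 mod 6).
Advancing 2 steps from 7: 7 → 4 → 1.

1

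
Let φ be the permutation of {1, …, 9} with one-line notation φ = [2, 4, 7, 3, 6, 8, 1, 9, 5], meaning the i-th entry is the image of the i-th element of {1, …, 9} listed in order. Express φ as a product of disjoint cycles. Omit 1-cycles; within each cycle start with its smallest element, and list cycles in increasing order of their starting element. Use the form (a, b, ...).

Start at 1 and follow images: 1 → 2 → 4 → 3 → 7 → 1, giving the cycle (1, 2, 4, 3, 7).
Continuing from each remaining unvisited element yields (1, 2, 4, 3, 7)(5, 6, 8, 9).

(1, 2, 4, 3, 7)(5, 6, 8, 9)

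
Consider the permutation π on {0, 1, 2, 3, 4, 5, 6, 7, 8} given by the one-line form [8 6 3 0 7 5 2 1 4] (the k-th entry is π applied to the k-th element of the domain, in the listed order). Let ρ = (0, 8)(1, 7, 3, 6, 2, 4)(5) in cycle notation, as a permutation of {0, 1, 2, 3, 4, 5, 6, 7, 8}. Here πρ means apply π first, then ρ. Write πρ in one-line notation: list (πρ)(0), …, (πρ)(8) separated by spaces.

(πρ)(x) = ρ(π(x)). Computing each image: ρ(π(0)) = ρ(8) = 0, ρ(π(1)) = ρ(6) = 2, ρ(π(2)) = ρ(3) = 6, ρ(π(3)) = ρ(0) = 8, ρ(π(4)) = ρ(7) = 3, ρ(π(5)) = ρ(5) = 5, ρ(π(6)) = ρ(2) = 4, ρ(π(7)) = ρ(1) = 7, ρ(π(8)) = ρ(4) = 1.
Hence πρ = [0 2 6 8 3 5 4 7 1].

0 2 6 8 3 5 4 7 1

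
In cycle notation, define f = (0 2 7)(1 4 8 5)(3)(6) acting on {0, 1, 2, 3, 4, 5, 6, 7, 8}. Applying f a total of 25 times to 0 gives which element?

0 lies in the 3-cycle (0 2 7).
On a 3-cycle, f^3 is the identity, so f^25 = f^1 there (25 ≡ 1 mod 3).
Advancing 1 step from 0: 0 → 2.

2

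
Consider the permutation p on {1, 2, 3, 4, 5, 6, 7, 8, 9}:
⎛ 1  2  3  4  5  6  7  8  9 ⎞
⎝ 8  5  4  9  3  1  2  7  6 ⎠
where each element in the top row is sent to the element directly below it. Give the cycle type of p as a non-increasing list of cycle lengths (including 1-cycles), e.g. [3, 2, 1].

[9]

The disjoint cycles are (1, 8, 7, 2, 5, 3, 4, 9, 6), with lengths 9 in non-increasing order.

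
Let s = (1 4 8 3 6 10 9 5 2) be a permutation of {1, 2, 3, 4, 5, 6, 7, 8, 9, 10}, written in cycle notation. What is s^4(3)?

3 lies in the 9-cycle (1 4 8 3 6 10 9 5 2).
Advancing 4 steps from 3: 3 → 6 → 10 → 9 → 5.

5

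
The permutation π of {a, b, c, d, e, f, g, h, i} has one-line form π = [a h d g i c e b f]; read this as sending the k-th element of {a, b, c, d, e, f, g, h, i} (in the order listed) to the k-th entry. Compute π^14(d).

Tracing d → g → … returns to d after 6 steps, so d lies in a 6-cycle (c d g e i f).
On a 6-cycle, π^6 is the identity, so π^14 = π^2 there (14 ≡ 2 mod 6).
Advancing 2 steps from d: d → g → e.

e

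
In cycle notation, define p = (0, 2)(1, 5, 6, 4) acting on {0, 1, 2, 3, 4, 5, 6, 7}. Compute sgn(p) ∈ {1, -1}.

1

The cycle lengths are 4, 2, 1, 1.
A cycle is odd iff its length is even; p has 2 even-length cycles, so sgn(p) = (−1)^2 and p is even.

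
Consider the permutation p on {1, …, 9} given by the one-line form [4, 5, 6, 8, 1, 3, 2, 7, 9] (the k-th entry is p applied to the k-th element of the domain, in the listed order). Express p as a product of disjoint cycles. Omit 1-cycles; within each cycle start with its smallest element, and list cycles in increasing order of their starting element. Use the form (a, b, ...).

(1, 4, 8, 7, 2, 5)(3, 6)

Iterating p from 1 gives 1 → 4 → 8 → 7 → 2 → 5 → 1; that is the 6-cycle (1, 4, 8, 7, 2, 5).
Repeating from the next unused element and collecting all non-trivial cycles gives (1, 4, 8, 7, 2, 5)(3, 6).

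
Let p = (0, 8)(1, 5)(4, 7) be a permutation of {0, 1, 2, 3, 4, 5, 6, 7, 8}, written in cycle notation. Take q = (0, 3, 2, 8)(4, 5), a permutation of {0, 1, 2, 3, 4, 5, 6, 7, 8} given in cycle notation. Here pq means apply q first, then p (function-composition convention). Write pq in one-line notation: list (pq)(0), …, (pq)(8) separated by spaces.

For each element, apply q then p: 0 → 3 → 3; 1 → 1 → 5; 2 → 8 → 0; 3 → 2 → 2; 4 → 5 → 1; 5 → 4 → 7; 6 → 6 → 6; 7 → 7 → 4; 8 → 0 → 8.
Collecting the images, pq = [3 5 0 2 1 7 6 4 8].

3 5 0 2 1 7 6 4 8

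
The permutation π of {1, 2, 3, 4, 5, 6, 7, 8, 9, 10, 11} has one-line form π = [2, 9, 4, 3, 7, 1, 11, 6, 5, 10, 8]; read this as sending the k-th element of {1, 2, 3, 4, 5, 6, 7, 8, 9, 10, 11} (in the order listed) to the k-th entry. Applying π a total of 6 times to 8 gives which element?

Tracing 8 → 6 → … returns to 8 after 8 steps, so 8 lies in an 8-cycle (1, 2, 9, 5, 7, 11, 8, 6).
Stepping 6 places around the cycle: 8 → 6 → 1 → 2 → 9 → 5 → 7.

7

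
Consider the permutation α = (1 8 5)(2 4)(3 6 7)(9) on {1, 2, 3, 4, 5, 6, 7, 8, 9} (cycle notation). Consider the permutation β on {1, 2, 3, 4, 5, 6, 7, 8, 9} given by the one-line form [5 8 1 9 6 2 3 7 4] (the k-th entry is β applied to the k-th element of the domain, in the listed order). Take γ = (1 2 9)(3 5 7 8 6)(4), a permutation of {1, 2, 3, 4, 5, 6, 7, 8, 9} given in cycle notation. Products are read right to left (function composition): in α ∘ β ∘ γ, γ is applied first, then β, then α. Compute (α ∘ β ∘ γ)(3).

Chase 3: γ(3) = 5; β(5) = 6; α(6) = 7. Hence (α ∘ β ∘ γ)(3) = 7.

7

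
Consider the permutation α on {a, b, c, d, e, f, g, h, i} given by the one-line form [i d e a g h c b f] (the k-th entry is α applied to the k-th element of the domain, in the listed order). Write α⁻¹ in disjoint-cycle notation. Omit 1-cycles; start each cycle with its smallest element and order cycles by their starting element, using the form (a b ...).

First write α in disjoint cycles: (a i f h b d)(c e g).
The inverse reverses every cycle; in canonical form, α⁻¹ = (a d b h f i)(c g e).

(a d b h f i)(c g e)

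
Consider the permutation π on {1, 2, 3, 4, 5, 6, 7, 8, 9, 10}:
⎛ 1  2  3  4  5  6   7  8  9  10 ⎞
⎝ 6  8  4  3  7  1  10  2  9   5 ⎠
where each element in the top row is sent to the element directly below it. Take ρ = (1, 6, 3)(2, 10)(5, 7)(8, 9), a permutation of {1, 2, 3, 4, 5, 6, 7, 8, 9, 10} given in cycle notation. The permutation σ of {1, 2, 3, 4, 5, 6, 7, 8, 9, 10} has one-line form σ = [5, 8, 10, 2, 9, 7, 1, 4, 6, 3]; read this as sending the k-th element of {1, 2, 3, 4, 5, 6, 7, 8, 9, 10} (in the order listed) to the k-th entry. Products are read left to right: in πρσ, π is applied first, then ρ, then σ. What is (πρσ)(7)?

8

Chase 7: π(7) = 10; ρ(10) = 2; σ(2) = 8. Hence (πρσ)(7) = 8.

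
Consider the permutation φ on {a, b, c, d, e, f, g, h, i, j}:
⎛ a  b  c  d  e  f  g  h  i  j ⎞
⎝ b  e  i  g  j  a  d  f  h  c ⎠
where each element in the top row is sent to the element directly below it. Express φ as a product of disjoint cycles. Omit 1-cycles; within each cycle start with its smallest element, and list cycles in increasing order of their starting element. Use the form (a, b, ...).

(a, b, e, j, c, i, h, f)(d, g)

From a: a → b → e → j → c → i → h → f → a, closing the cycle (a, b, e, j, c, i, h, f).
Continuing from each remaining unvisited element yields (a, b, e, j, c, i, h, f)(d, g).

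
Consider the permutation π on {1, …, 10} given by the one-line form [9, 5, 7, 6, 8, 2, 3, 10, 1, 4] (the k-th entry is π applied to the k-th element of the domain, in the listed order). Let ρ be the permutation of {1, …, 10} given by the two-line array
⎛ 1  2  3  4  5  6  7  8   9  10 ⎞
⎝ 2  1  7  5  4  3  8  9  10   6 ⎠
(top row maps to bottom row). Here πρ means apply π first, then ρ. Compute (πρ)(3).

(πρ)(3) = ρ(π(3)). π(3) = 7, then ρ(7) = 8. So (πρ)(3) = 8.

8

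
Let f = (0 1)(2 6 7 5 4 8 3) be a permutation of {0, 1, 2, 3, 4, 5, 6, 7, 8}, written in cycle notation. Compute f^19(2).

8

2 lies in the 7-cycle (2 6 7 5 4 8 3).
Since the cycle has length 7, f^19 acts on it the same as f^5 (19 mod 7 = 5).
Advancing 5 steps from 2: 2 → 6 → 7 → 5 → 4 → 8.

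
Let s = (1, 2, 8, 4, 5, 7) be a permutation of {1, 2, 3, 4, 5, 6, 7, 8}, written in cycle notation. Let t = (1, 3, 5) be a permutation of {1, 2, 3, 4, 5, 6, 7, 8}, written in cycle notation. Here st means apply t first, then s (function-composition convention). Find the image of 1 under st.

3

(st)(1) = s(t(1)). t(1) = 3, then s(3) = 3. So (st)(1) = 3.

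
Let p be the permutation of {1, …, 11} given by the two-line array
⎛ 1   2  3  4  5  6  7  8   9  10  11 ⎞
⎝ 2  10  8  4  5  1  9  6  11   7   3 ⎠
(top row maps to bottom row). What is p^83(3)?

Tracing 3 → 8 → … returns to 3 after 9 steps, so 3 lies in a 9-cycle (1 2 10 7 9 11 3 8 6).
Since the cycle has length 9, p^83 acts on it the same as p^2 (83 mod 9 = 2).
Advancing 2 steps from 3: 3 → 8 → 6.

6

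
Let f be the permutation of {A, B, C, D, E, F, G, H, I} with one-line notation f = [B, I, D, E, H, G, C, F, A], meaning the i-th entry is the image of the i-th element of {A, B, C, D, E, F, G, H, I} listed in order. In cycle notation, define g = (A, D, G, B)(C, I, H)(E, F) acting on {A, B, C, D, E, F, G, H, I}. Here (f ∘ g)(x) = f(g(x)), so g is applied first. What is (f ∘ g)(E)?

First apply g: g(E) = F, then f(F) = G. Thus (f ∘ g)(E) = G.

G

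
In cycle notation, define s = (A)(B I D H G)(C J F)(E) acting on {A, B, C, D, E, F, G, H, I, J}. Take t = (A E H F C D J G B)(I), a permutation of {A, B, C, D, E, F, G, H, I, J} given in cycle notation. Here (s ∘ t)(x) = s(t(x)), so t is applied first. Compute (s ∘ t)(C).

H

First apply t: t(C) = D, then s(D) = H. Thus (s ∘ t)(C) = H.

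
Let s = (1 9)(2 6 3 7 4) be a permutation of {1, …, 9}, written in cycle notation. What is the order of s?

10

The disjoint cycles have lengths 5, 2, 1, 1.
Since disjoint cycles commute, ord(s) = lcm(5, 2) = 10.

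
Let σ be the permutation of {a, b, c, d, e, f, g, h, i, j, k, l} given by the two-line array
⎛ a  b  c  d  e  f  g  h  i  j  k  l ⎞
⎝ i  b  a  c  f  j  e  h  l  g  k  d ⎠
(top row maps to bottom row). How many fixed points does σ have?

3

The fixed points (elements with σ(x) = x) are {b, h, k}, so there are 3.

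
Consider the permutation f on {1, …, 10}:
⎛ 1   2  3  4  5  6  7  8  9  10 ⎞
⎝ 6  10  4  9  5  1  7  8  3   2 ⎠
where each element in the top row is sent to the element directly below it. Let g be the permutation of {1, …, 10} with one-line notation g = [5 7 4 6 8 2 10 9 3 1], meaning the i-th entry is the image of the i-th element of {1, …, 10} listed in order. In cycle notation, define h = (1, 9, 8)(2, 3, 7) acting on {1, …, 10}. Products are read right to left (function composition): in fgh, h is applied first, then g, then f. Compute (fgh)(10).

Apply the permutations in order: h(10) = 10, then g(10) = 1, then f(1) = 6. So (fgh)(10) = 6.

6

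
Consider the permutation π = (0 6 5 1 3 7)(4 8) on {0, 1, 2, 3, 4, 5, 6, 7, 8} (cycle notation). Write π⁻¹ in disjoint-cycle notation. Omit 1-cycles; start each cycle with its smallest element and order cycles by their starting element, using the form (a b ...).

Inverting a permutation written in cycle notation just reverses the order within every cycle.
Reversing each cycle of π and rotating so the smallest element leads gives (0 7 3 1 5 6)(4 8).

(0 7 3 1 5 6)(4 8)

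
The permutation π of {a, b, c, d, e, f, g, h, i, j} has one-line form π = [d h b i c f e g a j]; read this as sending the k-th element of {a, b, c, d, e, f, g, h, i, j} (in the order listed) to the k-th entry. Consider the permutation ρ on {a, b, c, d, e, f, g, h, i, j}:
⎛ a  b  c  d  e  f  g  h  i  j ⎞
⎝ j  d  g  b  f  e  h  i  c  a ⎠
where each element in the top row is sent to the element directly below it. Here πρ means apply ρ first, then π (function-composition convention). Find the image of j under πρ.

First apply ρ: ρ(j) = a, then π(a) = d. Thus (πρ)(j) = d.

d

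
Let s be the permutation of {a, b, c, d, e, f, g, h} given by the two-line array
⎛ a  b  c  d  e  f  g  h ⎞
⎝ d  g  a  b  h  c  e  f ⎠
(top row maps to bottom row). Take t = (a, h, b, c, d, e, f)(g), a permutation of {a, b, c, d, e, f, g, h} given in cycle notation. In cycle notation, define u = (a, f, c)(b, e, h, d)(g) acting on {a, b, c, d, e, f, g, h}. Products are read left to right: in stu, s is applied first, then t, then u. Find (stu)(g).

Apply the permutations in order: s(g) = e, then t(e) = f, then u(f) = c. So (stu)(g) = c.

c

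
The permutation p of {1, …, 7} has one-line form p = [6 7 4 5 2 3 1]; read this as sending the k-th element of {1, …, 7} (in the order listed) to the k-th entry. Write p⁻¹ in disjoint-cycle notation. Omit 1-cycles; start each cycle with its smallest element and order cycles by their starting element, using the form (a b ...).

(1 7 2 5 4 3 6)

First write p in disjoint cycles: (1 6 3 4 5 2 7).
Reversing each cycle (and rotating so the smallest element leads) gives p⁻¹ = (1 7 2 5 4 3 6).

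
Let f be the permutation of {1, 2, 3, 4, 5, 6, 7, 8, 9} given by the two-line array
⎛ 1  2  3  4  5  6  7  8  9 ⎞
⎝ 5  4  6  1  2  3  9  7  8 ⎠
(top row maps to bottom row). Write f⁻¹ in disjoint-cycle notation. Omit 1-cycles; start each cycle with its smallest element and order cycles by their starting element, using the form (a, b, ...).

(1, 4, 2, 5)(3, 6)(7, 8, 9)

First write f in disjoint cycles: (1, 5, 2, 4)(3, 6)(7, 9, 8).
The inverse reverses every cycle; in canonical form, f⁻¹ = (1, 4, 2, 5)(3, 6)(7, 8, 9).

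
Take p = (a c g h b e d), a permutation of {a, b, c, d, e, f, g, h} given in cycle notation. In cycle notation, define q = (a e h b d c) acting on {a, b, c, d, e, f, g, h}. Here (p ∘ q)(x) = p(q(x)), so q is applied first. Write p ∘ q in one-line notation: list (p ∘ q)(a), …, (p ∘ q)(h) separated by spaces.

(p ∘ q)(x) = p(q(x)). Computing each image: p(q(a)) = p(e) = d, p(q(b)) = p(d) = a, p(q(c)) = p(a) = c, p(q(d)) = p(c) = g, p(q(e)) = p(h) = b, p(q(f)) = p(f) = f, p(q(g)) = p(g) = h, p(q(h)) = p(b) = e.
Hence p ∘ q = [d a c g b f h e].

d a c g b f h e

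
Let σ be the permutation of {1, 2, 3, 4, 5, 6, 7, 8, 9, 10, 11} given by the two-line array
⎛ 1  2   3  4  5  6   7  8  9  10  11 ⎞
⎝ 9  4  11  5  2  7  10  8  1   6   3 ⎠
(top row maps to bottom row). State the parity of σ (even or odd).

In disjoint-cycle form the cycle lengths are 3, 3, 2, 2, 1.
A cycle of length ℓ contributes ℓ−1 transpositions, so σ is a product of 2 + 2 + 1 + 1 = 6 transpositions — even.

even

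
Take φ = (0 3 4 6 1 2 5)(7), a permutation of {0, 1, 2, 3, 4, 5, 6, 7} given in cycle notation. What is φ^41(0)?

5

0 lies in the 7-cycle (0 3 4 6 1 2 5).
Powers repeat with period 7 on this cycle, and 41 mod 7 = 6, so φ^41(0) = φ^6(0).
Stepping 6 places around the cycle: 0 → 3 → 4 → 6 → 1 → 2 → 5.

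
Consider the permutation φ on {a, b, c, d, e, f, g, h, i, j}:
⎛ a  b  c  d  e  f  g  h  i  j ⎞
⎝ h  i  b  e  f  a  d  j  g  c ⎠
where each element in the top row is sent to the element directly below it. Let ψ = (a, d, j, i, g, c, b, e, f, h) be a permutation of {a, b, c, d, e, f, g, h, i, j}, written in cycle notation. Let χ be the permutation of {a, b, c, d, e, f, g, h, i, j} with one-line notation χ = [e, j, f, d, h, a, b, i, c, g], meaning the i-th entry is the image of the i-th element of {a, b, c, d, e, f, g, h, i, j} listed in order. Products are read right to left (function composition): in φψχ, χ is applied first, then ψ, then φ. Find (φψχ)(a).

a

(φψχ)(a) = φ(ψ(χ(a))). χ(a) = e, then ψ(e) = f, then φ(f) = a, so the result is a.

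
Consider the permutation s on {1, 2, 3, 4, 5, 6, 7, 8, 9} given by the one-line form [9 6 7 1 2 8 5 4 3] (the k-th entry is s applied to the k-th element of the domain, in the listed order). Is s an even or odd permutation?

In disjoint-cycle form the cycle lengths are 9.
A cycle of length ℓ contributes ℓ−1 transpositions, so s is a product of 8 transpositions — even.

even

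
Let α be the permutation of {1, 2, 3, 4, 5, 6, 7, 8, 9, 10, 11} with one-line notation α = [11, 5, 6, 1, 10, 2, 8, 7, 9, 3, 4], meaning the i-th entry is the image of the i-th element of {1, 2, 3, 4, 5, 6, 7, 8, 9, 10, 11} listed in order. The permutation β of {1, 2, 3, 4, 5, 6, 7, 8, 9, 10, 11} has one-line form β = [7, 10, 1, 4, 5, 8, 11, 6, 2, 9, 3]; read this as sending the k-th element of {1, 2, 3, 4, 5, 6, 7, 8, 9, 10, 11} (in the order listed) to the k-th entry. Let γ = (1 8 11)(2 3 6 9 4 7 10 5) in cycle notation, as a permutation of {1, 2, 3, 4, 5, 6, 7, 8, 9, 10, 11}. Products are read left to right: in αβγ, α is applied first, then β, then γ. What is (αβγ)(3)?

11

(αβγ)(3) = γ(β(α(3))). α(3) = 6, then β(6) = 8, then γ(8) = 11, so the result is 11.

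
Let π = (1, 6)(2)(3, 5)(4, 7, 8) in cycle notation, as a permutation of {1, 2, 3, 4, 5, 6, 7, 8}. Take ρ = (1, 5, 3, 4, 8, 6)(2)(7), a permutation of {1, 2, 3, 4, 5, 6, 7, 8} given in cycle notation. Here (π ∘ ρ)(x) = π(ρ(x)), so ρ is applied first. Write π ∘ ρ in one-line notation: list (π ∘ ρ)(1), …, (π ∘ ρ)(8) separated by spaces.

(π ∘ ρ)(x) = π(ρ(x)). Computing each image: π(ρ(1)) = π(5) = 3, π(ρ(2)) = π(2) = 2, π(ρ(3)) = π(4) = 7, π(ρ(4)) = π(8) = 4, π(ρ(5)) = π(3) = 5, π(ρ(6)) = π(1) = 6, π(ρ(7)) = π(7) = 8, π(ρ(8)) = π(6) = 1.
Hence π ∘ ρ = [3 2 7 4 5 6 8 1].

3 2 7 4 5 6 8 1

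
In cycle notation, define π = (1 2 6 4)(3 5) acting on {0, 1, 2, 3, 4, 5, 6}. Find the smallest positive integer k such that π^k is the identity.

4

The cycle type of π is (4, 2, 1).
The order of π is the least common multiple of its cycle lengths: lcm(4, 2) = 4.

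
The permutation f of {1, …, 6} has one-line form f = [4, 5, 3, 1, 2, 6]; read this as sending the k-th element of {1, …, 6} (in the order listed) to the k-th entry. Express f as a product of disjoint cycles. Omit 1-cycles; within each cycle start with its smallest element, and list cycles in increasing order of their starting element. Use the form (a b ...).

From 1: 1 → 4 → 1, closing the cycle (1 4).
Continuing from each remaining unvisited element yields (1 4)(2 5).

(1 4)(2 5)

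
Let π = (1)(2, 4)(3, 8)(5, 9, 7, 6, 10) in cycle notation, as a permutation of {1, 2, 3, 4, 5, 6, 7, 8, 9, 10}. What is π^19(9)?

5

9 lies in the 5-cycle (5, 9, 7, 6, 10).
Since the cycle has length 5, π^19 acts on it the same as π^4 (19 mod 5 = 4).
Advancing 4 steps from 9: 9 → 7 → 6 → 10 → 5.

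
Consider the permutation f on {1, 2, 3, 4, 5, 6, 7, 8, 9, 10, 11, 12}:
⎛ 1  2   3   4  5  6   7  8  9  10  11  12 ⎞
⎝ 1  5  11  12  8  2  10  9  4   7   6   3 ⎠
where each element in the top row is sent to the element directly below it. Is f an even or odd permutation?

In disjoint-cycle form the cycle lengths are 9, 2, 1.
A cycle is odd iff its length is even; f has 1 even-length cycle, so sgn(f) = (−1)^1 and f is odd.

odd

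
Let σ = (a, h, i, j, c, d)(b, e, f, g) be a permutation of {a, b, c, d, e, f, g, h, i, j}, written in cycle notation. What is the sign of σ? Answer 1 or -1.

The cycle lengths are 6, 4.
A cycle is odd iff its length is even; σ has 2 even-length cycles, so sgn(σ) = (−1)^2 and σ is even.

1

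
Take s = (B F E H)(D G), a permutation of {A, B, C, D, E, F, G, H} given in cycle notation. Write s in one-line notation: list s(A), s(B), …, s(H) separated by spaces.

A F C G H E D B

Each element maps to the next entry in its cycle (wrapping to the front): A→A, B→F, C→C, D→G, E→H, F→E, G→D, H→B.
Listing these in domain order gives A F C G H E D B.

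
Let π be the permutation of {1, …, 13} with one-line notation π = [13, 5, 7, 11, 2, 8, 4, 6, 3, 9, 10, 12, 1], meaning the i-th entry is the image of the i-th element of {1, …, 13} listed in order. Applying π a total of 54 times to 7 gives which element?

Tracing 7 → 4 → … returns to 7 after 6 steps, so 7 lies in a 6-cycle (3 7 4 11 10 9).
On a 6-cycle, π^6 is the identity, so π^54 = π^0 there (54 ≡ 0 mod 6).
So π^54(7) = 7.

7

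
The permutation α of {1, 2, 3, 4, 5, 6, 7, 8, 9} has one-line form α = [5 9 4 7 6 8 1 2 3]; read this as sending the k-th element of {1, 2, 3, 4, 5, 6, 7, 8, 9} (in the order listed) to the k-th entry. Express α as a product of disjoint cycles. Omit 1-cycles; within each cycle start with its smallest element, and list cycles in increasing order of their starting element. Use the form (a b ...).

(1 5 6 8 2 9 3 4 7)

Iterating α from 1 gives 1 → 5 → 6 → 8 → 2 → 9 → 3 → 4 → 7 → 1; that is the 9-cycle (1 5 6 8 2 9 3 4 7).
Repeating from the next unused element and collecting all non-trivial cycles gives (1 5 6 8 2 9 3 4 7).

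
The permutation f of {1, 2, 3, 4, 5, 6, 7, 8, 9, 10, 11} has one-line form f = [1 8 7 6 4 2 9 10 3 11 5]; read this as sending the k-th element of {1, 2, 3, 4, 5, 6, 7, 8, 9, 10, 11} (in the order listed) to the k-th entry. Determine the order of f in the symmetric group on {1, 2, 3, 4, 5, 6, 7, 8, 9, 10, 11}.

Writing f as disjoint cycles, the cycle lengths are 7, 3, 1.
The order of f is the least common multiple of its cycle lengths: lcm(7, 3) = 21.

21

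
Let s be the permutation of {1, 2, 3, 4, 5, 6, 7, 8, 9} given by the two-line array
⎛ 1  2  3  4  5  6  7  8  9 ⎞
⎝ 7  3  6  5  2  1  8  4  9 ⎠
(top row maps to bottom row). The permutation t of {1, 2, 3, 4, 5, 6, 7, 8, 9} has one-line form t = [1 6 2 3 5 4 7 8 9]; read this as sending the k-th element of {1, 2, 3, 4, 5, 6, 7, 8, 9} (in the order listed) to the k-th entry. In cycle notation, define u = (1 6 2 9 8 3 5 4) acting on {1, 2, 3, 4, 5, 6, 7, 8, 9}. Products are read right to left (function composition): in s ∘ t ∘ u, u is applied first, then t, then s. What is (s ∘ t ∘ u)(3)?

(s ∘ t ∘ u)(3) = s(t(u(3))). u(3) = 5, then t(5) = 5, then s(5) = 2, so the result is 2.

2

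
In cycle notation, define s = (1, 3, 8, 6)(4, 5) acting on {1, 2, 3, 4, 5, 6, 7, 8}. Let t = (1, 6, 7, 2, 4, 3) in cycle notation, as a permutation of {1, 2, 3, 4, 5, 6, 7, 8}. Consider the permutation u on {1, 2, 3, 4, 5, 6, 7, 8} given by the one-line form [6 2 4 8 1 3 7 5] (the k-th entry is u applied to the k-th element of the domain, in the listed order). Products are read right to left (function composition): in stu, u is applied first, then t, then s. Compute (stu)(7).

(stu)(7) = s(t(u(7))). u(7) = 7, then t(7) = 2, then s(2) = 2, so the result is 2.

2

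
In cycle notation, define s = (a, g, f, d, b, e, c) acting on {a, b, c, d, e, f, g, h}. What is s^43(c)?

a

c lies in the 7-cycle (a, g, f, d, b, e, c).
Powers repeat with period 7 on this cycle, and 43 mod 7 = 1, so s^43(c) = s^1(c).
Stepping 1 place around the cycle: c → a.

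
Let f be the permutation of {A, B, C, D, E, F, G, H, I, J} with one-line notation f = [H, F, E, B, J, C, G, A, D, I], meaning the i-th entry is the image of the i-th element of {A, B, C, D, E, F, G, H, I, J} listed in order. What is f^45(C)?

I

Tracing C → E → … returns to C after 7 steps, so C lies in a 7-cycle (B, F, C, E, J, I, D).
Since the cycle has length 7, f^45 acts on it the same as f^3 (45 mod 7 = 3).
Stepping 3 places around the cycle: C → E → J → I.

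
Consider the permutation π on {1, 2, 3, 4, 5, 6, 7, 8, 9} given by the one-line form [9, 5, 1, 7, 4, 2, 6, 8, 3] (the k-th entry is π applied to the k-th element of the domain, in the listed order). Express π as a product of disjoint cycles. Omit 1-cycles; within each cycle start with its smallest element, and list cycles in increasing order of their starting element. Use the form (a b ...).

Iterating π from 1 gives 1 → 9 → 3 → 1; that is the 3-cycle (1 9 3).
Repeating from the next unused element and collecting all non-trivial cycles gives (1 9 3)(2 5 4 7 6).

(1 9 3)(2 5 4 7 6)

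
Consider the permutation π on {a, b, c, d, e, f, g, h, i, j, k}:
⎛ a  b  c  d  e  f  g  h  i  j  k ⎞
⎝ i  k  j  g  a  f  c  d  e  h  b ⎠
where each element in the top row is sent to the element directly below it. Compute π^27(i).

Tracing i → e → … returns to i after 3 steps, so i lies in a 3-cycle (a, i, e).
On a 3-cycle, π^3 is the identity, so π^27 = π^0 there (27 ≡ 0 mod 3).
So π^27(i) = i.

i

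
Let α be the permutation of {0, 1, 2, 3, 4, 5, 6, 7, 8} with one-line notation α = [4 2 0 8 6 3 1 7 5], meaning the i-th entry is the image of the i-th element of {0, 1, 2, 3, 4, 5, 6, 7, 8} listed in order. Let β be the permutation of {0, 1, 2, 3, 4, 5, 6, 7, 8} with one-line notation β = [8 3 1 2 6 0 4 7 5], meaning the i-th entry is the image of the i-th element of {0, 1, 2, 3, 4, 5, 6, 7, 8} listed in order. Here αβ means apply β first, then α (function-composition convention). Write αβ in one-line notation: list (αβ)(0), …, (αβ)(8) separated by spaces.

Chase each element through β then α: 0 → 8 → 5; 1 → 3 → 8; 2 → 1 → 2; 3 → 2 → 0; 4 → 6 → 1; 5 → 0 → 4; 6 → 4 → 6; 7 → 7 → 7; 8 → 5 → 3.
Collecting the images, αβ = [5 8 2 0 1 4 6 7 3].

5 8 2 0 1 4 6 7 3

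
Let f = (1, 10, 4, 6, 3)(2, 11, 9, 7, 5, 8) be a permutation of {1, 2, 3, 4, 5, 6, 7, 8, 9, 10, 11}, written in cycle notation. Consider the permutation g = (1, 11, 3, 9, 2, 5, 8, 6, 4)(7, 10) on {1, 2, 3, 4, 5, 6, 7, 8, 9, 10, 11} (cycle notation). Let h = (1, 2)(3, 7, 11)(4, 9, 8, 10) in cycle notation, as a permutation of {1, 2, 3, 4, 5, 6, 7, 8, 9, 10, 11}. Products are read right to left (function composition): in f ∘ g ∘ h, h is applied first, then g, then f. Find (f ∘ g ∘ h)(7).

(f ∘ g ∘ h)(7) = f(g(h(7))). h(7) = 11, then g(11) = 3, then f(3) = 1, so the result is 1.

1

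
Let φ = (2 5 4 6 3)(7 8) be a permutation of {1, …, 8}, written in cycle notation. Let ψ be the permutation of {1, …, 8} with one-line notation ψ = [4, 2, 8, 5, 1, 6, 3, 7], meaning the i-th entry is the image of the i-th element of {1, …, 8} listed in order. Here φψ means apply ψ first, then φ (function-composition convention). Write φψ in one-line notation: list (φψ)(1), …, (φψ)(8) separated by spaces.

(φψ)(x) = φ(ψ(x)). Computing each image: φ(ψ(1)) = φ(4) = 6, φ(ψ(2)) = φ(2) = 5, φ(ψ(3)) = φ(8) = 7, φ(ψ(4)) = φ(5) = 4, φ(ψ(5)) = φ(1) = 1, φ(ψ(6)) = φ(6) = 3, φ(ψ(7)) = φ(3) = 2, φ(ψ(8)) = φ(7) = 8.
Hence φψ = [6 5 7 4 1 3 2 8].

6 5 7 4 1 3 2 8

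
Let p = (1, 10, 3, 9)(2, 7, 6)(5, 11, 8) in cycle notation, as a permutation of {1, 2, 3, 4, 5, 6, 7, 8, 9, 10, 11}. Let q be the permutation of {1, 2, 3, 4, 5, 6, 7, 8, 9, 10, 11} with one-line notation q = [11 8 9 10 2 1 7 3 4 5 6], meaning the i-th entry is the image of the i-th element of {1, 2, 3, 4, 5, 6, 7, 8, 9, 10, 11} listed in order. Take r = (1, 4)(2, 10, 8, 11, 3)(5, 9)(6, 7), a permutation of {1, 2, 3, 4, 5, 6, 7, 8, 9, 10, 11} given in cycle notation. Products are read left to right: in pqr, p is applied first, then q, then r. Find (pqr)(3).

1

(pqr)(3) = r(q(p(3))). p(3) = 9, then q(9) = 4, then r(4) = 1, so the result is 1.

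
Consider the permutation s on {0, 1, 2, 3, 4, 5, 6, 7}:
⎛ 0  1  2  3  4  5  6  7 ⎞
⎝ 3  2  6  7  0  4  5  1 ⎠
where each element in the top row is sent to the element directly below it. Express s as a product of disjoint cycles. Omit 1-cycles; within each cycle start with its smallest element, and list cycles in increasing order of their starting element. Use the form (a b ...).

(0 3 7 1 2 6 5 4)

From 0: 0 → 3 → 7 → 1 → 2 → 6 → 5 → 4 → 0, closing the cycle (0 3 7 1 2 6 5 4).
Repeating from the next unused element and collecting all non-trivial cycles gives (0 3 7 1 2 6 5 4).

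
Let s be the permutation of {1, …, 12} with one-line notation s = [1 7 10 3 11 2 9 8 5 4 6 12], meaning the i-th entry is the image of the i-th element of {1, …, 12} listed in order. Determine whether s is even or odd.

odd

In disjoint-cycle form the cycle lengths are 6, 3, 1, 1, 1.
A cycle is odd iff its length is even; s has 1 even-length cycle, so sgn(s) = (−1)^1 and s is odd.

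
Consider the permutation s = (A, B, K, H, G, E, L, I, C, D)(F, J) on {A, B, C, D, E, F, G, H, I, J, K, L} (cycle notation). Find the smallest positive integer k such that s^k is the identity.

10

The disjoint cycles have lengths 10, 2.
Since disjoint cycles commute, ord(s) = lcm(10, 2) = 10.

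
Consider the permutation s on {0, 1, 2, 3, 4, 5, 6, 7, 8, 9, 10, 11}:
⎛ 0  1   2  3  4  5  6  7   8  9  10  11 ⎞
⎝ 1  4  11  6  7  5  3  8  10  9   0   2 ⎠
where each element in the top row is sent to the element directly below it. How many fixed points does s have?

The fixed points (elements with s(x) = x) are {5, 9}, so there are 2.

2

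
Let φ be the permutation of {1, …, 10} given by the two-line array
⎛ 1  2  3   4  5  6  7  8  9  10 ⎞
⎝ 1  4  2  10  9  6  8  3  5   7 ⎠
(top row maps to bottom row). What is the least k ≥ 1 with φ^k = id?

Decomposing into disjoint cycles gives cycle lengths 6, 2, 1, 1.
The order is lcm(6, 2) = 6.

6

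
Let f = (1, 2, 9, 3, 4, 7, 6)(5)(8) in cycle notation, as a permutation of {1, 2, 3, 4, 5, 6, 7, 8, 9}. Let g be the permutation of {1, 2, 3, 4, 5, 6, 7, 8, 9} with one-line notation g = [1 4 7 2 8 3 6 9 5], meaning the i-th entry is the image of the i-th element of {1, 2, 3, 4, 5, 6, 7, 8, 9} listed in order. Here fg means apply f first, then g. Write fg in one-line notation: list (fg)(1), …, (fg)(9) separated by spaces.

4 5 2 6 8 1 3 9 7

(fg)(x) = g(f(x)). Computing each image: g(f(1)) = g(2) = 4, g(f(2)) = g(9) = 5, g(f(3)) = g(4) = 2, g(f(4)) = g(7) = 6, g(f(5)) = g(5) = 8, g(f(6)) = g(1) = 1, g(f(7)) = g(6) = 3, g(f(8)) = g(8) = 9, g(f(9)) = g(3) = 7.
Hence fg = [4 5 2 6 8 1 3 9 7].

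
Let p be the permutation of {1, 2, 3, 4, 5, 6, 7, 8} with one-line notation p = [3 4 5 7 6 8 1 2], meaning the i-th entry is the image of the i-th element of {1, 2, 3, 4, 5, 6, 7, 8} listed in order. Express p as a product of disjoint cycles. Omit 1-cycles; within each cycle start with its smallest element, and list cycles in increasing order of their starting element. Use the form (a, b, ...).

(1, 3, 5, 6, 8, 2, 4, 7)

Start at 1 and follow images: 1 → 3 → 5 → 6 → 8 → 2 → 4 → 7 → 1, giving the cycle (1, 3, 5, 6, 8, 2, 4, 7).
Continuing from each remaining unvisited element yields (1, 3, 5, 6, 8, 2, 4, 7).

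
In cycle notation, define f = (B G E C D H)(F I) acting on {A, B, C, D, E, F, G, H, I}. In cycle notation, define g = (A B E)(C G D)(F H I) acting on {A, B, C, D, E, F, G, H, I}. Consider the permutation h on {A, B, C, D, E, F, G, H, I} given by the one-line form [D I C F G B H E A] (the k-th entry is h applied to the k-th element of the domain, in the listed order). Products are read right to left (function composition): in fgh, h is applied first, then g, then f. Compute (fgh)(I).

(fgh)(I) = f(g(h(I))). h(I) = A, then g(A) = B, then f(B) = G, so the result is G.

G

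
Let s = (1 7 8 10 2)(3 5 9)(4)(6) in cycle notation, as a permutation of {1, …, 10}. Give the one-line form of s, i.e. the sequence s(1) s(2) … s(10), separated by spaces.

Each element maps to the next entry in its cycle (wrapping to the front): 1↦7, 2↦1, 3↦5, 4↦4, 5↦9, 6↦6, 7↦8, 8↦10, 9↦3, 10↦2.
Listing these in domain order gives 7 1 5 4 9 6 8 10 3 2.

7 1 5 4 9 6 8 10 3 2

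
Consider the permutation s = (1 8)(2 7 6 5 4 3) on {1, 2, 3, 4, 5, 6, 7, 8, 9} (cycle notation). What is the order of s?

6

The disjoint cycles have lengths 6, 2, 1.
Since disjoint cycles commute, ord(s) = lcm(6, 2) = 6.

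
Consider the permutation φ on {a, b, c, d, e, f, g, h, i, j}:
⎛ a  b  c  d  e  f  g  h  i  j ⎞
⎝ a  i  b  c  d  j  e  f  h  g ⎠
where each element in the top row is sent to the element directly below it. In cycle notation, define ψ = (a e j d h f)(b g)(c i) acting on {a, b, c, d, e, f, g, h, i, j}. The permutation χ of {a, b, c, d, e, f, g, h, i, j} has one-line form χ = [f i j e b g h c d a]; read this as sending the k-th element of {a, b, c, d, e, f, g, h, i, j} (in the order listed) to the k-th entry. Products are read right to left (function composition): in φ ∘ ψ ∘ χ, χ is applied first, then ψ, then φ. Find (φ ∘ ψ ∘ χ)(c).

(φ ∘ ψ ∘ χ)(c) = φ(ψ(χ(c))). χ(c) = j, then ψ(j) = d, then φ(d) = c, so the result is c.

c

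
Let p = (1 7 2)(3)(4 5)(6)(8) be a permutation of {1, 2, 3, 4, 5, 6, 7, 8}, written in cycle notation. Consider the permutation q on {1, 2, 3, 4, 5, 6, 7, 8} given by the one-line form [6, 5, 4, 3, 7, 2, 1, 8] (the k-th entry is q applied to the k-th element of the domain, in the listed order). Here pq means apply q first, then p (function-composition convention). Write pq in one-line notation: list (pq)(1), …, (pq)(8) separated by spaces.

For each element, apply q then p: 1 → 6 → 6; 2 → 5 → 4; 3 → 4 → 5; 4 → 3 → 3; 5 → 7 → 2; 6 → 2 → 1; 7 → 1 → 7; 8 → 8 → 8.
Collecting the images, pq = [6 4 5 3 2 1 7 8].

6 4 5 3 2 1 7 8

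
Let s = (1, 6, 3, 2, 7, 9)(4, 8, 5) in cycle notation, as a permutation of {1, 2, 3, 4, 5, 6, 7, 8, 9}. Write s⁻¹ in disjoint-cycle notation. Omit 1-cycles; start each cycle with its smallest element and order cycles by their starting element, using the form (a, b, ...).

The inverse reverses each cycle.
After reversing and putting each cycle's least element first, s⁻¹ = (1, 9, 7, 2, 3, 6)(4, 5, 8).

(1, 9, 7, 2, 3, 6)(4, 5, 8)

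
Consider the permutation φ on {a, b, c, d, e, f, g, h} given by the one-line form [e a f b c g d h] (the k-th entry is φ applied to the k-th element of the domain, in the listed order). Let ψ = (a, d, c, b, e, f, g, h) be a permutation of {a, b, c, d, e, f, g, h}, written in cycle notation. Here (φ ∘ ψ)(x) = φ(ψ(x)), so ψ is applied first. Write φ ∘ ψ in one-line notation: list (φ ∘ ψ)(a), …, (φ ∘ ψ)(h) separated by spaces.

b c a f g d h e

(φ ∘ ψ)(x) = φ(ψ(x)). Computing each image: φ(ψ(a)) = φ(d) = b, φ(ψ(b)) = φ(e) = c, φ(ψ(c)) = φ(b) = a, φ(ψ(d)) = φ(c) = f, φ(ψ(e)) = φ(f) = g, φ(ψ(f)) = φ(g) = d, φ(ψ(g)) = φ(h) = h, φ(ψ(h)) = φ(a) = e.
Hence φ ∘ ψ = [b c a f g d h e].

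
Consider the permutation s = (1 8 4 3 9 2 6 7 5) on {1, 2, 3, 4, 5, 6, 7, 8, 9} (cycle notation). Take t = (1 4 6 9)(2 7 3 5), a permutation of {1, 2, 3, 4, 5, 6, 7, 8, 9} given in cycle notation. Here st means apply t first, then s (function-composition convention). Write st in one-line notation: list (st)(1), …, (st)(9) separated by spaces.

3 5 1 7 6 2 9 4 8

For each element, apply t then s: 1 → 4 → 3; 2 → 7 → 5; 3 → 5 → 1; 4 → 6 → 7; 5 → 2 → 6; 6 → 9 → 2; 7 → 3 → 9; 8 → 8 → 4; 9 → 1 → 8.
Collecting the images, st = [3 5 1 7 6 2 9 4 8].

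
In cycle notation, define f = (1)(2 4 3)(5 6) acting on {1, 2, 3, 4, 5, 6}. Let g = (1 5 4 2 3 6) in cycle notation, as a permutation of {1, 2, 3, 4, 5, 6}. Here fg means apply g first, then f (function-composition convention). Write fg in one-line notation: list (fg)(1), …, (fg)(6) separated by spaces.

For each element, apply g then f: 1 → 5 → 6; 2 → 3 → 2; 3 → 6 → 5; 4 → 2 → 4; 5 → 4 → 3; 6 → 1 → 1.
Collecting the images, fg = [6 2 5 4 3 1].

6 2 5 4 3 1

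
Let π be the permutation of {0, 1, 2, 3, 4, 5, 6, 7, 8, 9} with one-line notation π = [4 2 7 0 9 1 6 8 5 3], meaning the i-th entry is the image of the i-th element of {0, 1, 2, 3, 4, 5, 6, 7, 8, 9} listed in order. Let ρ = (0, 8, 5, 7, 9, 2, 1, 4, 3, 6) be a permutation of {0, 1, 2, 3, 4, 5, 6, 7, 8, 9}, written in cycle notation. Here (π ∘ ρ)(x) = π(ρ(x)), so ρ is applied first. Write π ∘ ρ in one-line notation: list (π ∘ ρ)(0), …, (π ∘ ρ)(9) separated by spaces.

5 9 2 6 0 8 4 3 1 7

(π ∘ ρ)(x) = π(ρ(x)). Computing each image: π(ρ(0)) = π(8) = 5, π(ρ(1)) = π(4) = 9, π(ρ(2)) = π(1) = 2, π(ρ(3)) = π(6) = 6, π(ρ(4)) = π(3) = 0, π(ρ(5)) = π(7) = 8, π(ρ(6)) = π(0) = 4, π(ρ(7)) = π(9) = 3, π(ρ(8)) = π(5) = 1, π(ρ(9)) = π(2) = 7.
Hence π ∘ ρ = [5 9 2 6 0 8 4 3 1 7].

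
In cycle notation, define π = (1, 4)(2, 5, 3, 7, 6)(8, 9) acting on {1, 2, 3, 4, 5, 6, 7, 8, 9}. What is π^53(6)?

6 lies in the 5-cycle (2, 5, 3, 7, 6).
On a 5-cycle, π^5 is the identity, so π^53 = π^3 there (53 ≡ 3 mod 5).
Stepping 3 places around the cycle: 6 → 2 → 5 → 3.

3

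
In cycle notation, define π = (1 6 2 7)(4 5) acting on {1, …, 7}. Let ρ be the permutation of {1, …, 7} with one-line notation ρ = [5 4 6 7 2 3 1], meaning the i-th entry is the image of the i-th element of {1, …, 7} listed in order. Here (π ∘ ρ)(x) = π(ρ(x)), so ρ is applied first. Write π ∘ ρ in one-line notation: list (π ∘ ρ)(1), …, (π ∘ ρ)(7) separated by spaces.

For each element, apply ρ then π: 1 → 5 → 4; 2 → 4 → 5; 3 → 6 → 2; 4 → 7 → 1; 5 → 2 → 7; 6 → 3 → 3; 7 → 1 → 6.
Collecting the images, π ∘ ρ = [4 5 2 1 7 3 6].

4 5 2 1 7 3 6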